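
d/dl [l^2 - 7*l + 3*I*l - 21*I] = 2*l - 7 + 3*I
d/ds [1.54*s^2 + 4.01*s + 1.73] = 3.08*s + 4.01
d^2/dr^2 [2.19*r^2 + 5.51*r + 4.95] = 4.38000000000000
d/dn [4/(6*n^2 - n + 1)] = 4*(1 - 12*n)/(6*n^2 - n + 1)^2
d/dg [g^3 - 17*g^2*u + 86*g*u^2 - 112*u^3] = 3*g^2 - 34*g*u + 86*u^2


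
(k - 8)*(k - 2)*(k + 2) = k^3 - 8*k^2 - 4*k + 32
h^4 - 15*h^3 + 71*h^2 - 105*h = h*(h - 7)*(h - 5)*(h - 3)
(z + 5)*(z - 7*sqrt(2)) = z^2 - 7*sqrt(2)*z + 5*z - 35*sqrt(2)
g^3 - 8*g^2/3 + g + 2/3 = (g - 2)*(g - 1)*(g + 1/3)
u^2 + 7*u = u*(u + 7)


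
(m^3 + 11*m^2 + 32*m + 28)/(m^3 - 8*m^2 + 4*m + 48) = (m^2 + 9*m + 14)/(m^2 - 10*m + 24)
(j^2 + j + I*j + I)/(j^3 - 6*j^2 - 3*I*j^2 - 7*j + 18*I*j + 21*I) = (j + I)/(j^2 - j*(7 + 3*I) + 21*I)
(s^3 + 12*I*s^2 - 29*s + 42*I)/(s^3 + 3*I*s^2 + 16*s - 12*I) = (s + 7*I)/(s - 2*I)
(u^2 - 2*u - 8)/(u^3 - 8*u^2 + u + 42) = (u - 4)/(u^2 - 10*u + 21)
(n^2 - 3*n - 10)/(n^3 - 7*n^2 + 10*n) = (n + 2)/(n*(n - 2))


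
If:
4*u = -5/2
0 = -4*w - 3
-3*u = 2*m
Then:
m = 15/16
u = -5/8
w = -3/4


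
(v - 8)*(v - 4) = v^2 - 12*v + 32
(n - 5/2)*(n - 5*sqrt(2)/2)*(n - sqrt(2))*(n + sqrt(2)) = n^4 - 5*sqrt(2)*n^3/2 - 5*n^3/2 - 2*n^2 + 25*sqrt(2)*n^2/4 + 5*n + 5*sqrt(2)*n - 25*sqrt(2)/2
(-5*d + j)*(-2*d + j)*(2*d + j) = 20*d^3 - 4*d^2*j - 5*d*j^2 + j^3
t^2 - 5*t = t*(t - 5)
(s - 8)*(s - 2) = s^2 - 10*s + 16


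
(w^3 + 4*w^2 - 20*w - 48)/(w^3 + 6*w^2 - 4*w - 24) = (w - 4)/(w - 2)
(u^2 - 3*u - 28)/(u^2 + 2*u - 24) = (u^2 - 3*u - 28)/(u^2 + 2*u - 24)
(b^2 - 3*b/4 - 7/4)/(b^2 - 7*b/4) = (b + 1)/b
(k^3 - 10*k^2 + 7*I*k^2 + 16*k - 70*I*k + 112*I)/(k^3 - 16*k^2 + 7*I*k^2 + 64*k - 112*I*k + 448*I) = (k - 2)/(k - 8)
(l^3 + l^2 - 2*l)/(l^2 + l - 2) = l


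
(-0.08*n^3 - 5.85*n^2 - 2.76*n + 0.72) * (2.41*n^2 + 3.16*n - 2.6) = -0.1928*n^5 - 14.3513*n^4 - 24.9296*n^3 + 8.2236*n^2 + 9.4512*n - 1.872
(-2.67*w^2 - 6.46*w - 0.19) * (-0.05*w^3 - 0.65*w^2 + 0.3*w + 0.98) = 0.1335*w^5 + 2.0585*w^4 + 3.4075*w^3 - 4.4311*w^2 - 6.3878*w - 0.1862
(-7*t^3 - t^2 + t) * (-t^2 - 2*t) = 7*t^5 + 15*t^4 + t^3 - 2*t^2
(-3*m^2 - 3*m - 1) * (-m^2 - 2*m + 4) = 3*m^4 + 9*m^3 - 5*m^2 - 10*m - 4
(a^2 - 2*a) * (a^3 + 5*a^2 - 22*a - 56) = a^5 + 3*a^4 - 32*a^3 - 12*a^2 + 112*a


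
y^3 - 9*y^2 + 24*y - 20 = (y - 5)*(y - 2)^2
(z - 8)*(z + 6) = z^2 - 2*z - 48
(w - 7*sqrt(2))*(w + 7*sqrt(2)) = w^2 - 98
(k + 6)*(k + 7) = k^2 + 13*k + 42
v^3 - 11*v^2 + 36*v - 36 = (v - 6)*(v - 3)*(v - 2)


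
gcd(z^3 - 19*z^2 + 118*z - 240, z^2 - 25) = z - 5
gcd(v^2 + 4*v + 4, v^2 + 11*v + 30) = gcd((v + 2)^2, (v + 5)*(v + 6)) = 1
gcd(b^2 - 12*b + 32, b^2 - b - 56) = b - 8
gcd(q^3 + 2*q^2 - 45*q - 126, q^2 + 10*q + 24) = q + 6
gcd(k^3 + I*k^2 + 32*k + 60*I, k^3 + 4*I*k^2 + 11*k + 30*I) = k^2 + 7*I*k - 10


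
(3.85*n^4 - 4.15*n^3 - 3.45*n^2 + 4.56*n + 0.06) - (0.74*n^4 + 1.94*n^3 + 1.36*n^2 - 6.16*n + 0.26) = 3.11*n^4 - 6.09*n^3 - 4.81*n^2 + 10.72*n - 0.2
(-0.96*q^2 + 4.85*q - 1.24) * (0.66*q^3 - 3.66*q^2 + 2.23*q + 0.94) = -0.6336*q^5 + 6.7146*q^4 - 20.7102*q^3 + 14.4515*q^2 + 1.7938*q - 1.1656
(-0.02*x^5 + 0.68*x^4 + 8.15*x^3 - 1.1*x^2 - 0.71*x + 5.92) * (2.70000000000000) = -0.054*x^5 + 1.836*x^4 + 22.005*x^3 - 2.97*x^2 - 1.917*x + 15.984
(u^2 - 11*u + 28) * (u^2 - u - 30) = u^4 - 12*u^3 + 9*u^2 + 302*u - 840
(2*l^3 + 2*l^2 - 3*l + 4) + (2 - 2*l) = 2*l^3 + 2*l^2 - 5*l + 6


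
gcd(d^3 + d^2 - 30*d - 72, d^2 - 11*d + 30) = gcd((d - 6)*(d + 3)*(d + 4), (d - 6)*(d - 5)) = d - 6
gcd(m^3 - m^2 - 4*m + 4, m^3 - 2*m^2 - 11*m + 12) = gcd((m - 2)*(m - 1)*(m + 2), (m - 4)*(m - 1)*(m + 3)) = m - 1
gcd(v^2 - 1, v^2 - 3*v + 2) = v - 1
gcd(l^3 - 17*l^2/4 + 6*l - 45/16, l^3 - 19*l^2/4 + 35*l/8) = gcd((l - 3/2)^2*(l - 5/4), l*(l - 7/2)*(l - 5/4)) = l - 5/4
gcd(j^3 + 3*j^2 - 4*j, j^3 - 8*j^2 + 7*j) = j^2 - j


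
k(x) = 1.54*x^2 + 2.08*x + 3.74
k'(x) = 3.08*x + 2.08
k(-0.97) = 3.17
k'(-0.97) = -0.91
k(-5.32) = 36.26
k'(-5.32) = -14.31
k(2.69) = 20.48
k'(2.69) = 10.37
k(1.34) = 9.29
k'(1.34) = 6.21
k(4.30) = 41.16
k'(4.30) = 15.32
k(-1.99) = 5.70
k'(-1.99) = -4.05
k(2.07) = 14.64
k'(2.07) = 8.46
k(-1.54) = 4.19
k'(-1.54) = -2.66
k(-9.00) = 109.76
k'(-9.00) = -25.64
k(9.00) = 147.20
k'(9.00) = 29.80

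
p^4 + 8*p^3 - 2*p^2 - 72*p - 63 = (p - 3)*(p + 1)*(p + 3)*(p + 7)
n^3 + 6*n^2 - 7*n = n*(n - 1)*(n + 7)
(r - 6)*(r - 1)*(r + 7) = r^3 - 43*r + 42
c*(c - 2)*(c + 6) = c^3 + 4*c^2 - 12*c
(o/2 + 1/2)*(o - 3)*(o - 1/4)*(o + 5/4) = o^4/2 - o^3/2 - 85*o^2/32 - 19*o/16 + 15/32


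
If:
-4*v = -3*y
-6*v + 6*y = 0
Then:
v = 0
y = 0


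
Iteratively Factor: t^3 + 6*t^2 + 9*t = (t)*(t^2 + 6*t + 9) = t*(t + 3)*(t + 3)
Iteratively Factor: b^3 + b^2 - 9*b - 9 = (b - 3)*(b^2 + 4*b + 3) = (b - 3)*(b + 3)*(b + 1)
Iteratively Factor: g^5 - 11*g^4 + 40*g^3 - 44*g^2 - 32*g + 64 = (g - 4)*(g^4 - 7*g^3 + 12*g^2 + 4*g - 16) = (g - 4)*(g - 2)*(g^3 - 5*g^2 + 2*g + 8) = (g - 4)*(g - 2)*(g + 1)*(g^2 - 6*g + 8) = (g - 4)*(g - 2)^2*(g + 1)*(g - 4)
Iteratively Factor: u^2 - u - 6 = (u - 3)*(u + 2)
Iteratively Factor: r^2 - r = (r)*(r - 1)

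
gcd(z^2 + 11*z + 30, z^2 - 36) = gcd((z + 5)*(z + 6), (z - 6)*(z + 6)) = z + 6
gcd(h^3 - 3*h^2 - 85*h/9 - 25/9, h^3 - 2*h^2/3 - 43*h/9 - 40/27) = h^2 + 2*h + 5/9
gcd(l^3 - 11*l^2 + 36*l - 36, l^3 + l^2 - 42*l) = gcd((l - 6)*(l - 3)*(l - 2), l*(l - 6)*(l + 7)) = l - 6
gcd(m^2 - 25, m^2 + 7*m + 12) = 1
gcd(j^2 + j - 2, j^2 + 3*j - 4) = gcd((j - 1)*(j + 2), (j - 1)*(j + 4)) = j - 1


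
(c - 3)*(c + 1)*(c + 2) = c^3 - 7*c - 6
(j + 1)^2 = j^2 + 2*j + 1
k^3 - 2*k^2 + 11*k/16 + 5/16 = (k - 5/4)*(k - 1)*(k + 1/4)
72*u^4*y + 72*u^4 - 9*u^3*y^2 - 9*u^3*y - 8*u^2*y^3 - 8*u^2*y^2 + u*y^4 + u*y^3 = (-8*u + y)*(-3*u + y)*(3*u + y)*(u*y + u)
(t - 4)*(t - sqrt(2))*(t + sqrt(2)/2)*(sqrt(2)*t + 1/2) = sqrt(2)*t^4 - 4*sqrt(2)*t^3 - t^3/2 - 5*sqrt(2)*t^2/4 + 2*t^2 - t/2 + 5*sqrt(2)*t + 2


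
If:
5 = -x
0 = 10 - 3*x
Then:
No Solution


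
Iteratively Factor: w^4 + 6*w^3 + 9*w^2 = (w + 3)*(w^3 + 3*w^2) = w*(w + 3)*(w^2 + 3*w) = w*(w + 3)^2*(w)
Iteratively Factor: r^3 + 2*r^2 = (r)*(r^2 + 2*r) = r^2*(r + 2)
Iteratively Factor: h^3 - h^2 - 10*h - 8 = (h + 2)*(h^2 - 3*h - 4) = (h + 1)*(h + 2)*(h - 4)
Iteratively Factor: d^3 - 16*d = (d + 4)*(d^2 - 4*d) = (d - 4)*(d + 4)*(d)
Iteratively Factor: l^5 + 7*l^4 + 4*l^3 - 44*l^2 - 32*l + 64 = (l - 1)*(l^4 + 8*l^3 + 12*l^2 - 32*l - 64) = (l - 1)*(l + 4)*(l^3 + 4*l^2 - 4*l - 16) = (l - 2)*(l - 1)*(l + 4)*(l^2 + 6*l + 8) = (l - 2)*(l - 1)*(l + 2)*(l + 4)*(l + 4)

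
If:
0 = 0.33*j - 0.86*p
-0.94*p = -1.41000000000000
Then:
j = 3.91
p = 1.50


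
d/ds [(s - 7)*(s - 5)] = 2*s - 12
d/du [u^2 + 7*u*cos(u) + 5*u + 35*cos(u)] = -7*u*sin(u) + 2*u - 35*sin(u) + 7*cos(u) + 5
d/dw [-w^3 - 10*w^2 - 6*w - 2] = -3*w^2 - 20*w - 6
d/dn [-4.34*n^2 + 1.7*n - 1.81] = 1.7 - 8.68*n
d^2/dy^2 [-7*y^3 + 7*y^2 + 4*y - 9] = 14 - 42*y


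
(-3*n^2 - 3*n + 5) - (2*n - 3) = -3*n^2 - 5*n + 8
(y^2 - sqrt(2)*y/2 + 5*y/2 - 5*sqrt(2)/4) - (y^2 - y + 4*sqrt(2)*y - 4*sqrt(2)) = -9*sqrt(2)*y/2 + 7*y/2 + 11*sqrt(2)/4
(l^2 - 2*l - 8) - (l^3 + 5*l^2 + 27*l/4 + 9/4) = -l^3 - 4*l^2 - 35*l/4 - 41/4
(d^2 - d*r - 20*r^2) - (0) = d^2 - d*r - 20*r^2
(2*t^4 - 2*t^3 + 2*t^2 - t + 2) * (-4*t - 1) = -8*t^5 + 6*t^4 - 6*t^3 + 2*t^2 - 7*t - 2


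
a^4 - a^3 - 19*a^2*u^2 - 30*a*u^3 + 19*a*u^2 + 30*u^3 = (a - 1)*(a - 5*u)*(a + 2*u)*(a + 3*u)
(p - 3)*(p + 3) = p^2 - 9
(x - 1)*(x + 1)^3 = x^4 + 2*x^3 - 2*x - 1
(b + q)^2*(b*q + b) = b^3*q + b^3 + 2*b^2*q^2 + 2*b^2*q + b*q^3 + b*q^2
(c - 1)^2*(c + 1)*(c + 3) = c^4 + 2*c^3 - 4*c^2 - 2*c + 3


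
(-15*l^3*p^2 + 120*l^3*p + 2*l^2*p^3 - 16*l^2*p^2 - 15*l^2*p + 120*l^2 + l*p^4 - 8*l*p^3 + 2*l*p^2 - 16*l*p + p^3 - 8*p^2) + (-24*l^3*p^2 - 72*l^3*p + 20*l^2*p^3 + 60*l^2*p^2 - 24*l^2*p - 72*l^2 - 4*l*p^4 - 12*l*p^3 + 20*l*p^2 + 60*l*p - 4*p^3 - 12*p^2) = -39*l^3*p^2 + 48*l^3*p + 22*l^2*p^3 + 44*l^2*p^2 - 39*l^2*p + 48*l^2 - 3*l*p^4 - 20*l*p^3 + 22*l*p^2 + 44*l*p - 3*p^3 - 20*p^2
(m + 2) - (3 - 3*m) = 4*m - 1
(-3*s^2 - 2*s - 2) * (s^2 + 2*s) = -3*s^4 - 8*s^3 - 6*s^2 - 4*s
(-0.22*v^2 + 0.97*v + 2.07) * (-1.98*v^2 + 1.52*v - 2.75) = 0.4356*v^4 - 2.255*v^3 - 2.0192*v^2 + 0.4789*v - 5.6925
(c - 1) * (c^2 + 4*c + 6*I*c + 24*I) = c^3 + 3*c^2 + 6*I*c^2 - 4*c + 18*I*c - 24*I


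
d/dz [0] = 0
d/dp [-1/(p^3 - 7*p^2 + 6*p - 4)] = (3*p^2 - 14*p + 6)/(p^3 - 7*p^2 + 6*p - 4)^2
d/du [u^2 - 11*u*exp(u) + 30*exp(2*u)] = -11*u*exp(u) + 2*u + 60*exp(2*u) - 11*exp(u)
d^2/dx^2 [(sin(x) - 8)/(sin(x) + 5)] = 13*(sin(x)^2 - 5*sin(x) - 2)/(sin(x) + 5)^3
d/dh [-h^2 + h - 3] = 1 - 2*h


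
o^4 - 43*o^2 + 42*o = o*(o - 6)*(o - 1)*(o + 7)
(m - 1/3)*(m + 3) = m^2 + 8*m/3 - 1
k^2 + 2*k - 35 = (k - 5)*(k + 7)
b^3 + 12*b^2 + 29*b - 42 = (b - 1)*(b + 6)*(b + 7)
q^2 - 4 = (q - 2)*(q + 2)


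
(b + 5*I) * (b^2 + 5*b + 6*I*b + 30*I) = b^3 + 5*b^2 + 11*I*b^2 - 30*b + 55*I*b - 150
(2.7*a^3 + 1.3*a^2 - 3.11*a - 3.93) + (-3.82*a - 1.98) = 2.7*a^3 + 1.3*a^2 - 6.93*a - 5.91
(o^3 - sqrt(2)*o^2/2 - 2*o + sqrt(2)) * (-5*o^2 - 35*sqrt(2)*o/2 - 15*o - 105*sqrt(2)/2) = -5*o^5 - 15*sqrt(2)*o^4 - 15*o^4 - 45*sqrt(2)*o^3 + 55*o^3/2 + 30*sqrt(2)*o^2 + 165*o^2/2 - 35*o + 90*sqrt(2)*o - 105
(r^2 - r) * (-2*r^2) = -2*r^4 + 2*r^3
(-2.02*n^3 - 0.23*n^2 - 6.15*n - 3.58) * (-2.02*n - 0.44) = 4.0804*n^4 + 1.3534*n^3 + 12.5242*n^2 + 9.9376*n + 1.5752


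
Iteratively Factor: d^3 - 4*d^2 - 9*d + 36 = (d - 3)*(d^2 - d - 12) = (d - 3)*(d + 3)*(d - 4)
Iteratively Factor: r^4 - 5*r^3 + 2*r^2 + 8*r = (r + 1)*(r^3 - 6*r^2 + 8*r) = (r - 2)*(r + 1)*(r^2 - 4*r) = (r - 4)*(r - 2)*(r + 1)*(r)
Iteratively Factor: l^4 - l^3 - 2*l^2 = (l - 2)*(l^3 + l^2) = l*(l - 2)*(l^2 + l) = l^2*(l - 2)*(l + 1)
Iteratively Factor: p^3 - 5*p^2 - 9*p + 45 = (p - 5)*(p^2 - 9) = (p - 5)*(p + 3)*(p - 3)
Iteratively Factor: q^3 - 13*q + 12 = (q - 1)*(q^2 + q - 12) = (q - 1)*(q + 4)*(q - 3)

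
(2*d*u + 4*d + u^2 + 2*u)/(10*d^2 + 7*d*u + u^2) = (u + 2)/(5*d + u)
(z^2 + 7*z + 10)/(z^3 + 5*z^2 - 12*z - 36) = (z + 5)/(z^2 + 3*z - 18)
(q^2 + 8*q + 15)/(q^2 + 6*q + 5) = (q + 3)/(q + 1)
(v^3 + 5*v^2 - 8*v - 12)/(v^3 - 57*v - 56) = (v^2 + 4*v - 12)/(v^2 - v - 56)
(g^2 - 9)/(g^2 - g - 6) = (g + 3)/(g + 2)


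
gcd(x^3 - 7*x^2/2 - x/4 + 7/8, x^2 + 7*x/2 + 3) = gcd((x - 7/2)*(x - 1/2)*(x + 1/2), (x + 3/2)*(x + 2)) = 1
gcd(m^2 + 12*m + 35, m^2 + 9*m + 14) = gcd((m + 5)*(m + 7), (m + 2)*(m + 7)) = m + 7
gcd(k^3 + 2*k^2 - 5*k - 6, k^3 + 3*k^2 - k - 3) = k^2 + 4*k + 3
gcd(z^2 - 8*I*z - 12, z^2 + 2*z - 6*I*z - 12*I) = z - 6*I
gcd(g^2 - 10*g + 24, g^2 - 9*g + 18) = g - 6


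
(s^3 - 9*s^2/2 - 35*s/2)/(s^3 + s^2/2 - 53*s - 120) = s*(s - 7)/(s^2 - 2*s - 48)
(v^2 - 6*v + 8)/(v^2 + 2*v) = (v^2 - 6*v + 8)/(v*(v + 2))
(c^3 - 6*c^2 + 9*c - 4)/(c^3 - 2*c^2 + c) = (c - 4)/c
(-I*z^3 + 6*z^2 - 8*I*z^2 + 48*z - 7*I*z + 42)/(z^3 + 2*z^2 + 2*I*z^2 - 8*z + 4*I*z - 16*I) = (-I*z^3 + z^2*(6 - 8*I) + z*(48 - 7*I) + 42)/(z^3 + 2*z^2*(1 + I) + 4*z*(-2 + I) - 16*I)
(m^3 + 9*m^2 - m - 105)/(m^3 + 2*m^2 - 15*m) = (m + 7)/m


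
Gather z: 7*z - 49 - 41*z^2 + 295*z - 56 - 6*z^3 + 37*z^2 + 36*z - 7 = -6*z^3 - 4*z^2 + 338*z - 112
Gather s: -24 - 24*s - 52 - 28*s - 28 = -52*s - 104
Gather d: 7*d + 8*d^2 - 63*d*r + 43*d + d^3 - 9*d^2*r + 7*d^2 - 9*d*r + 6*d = d^3 + d^2*(15 - 9*r) + d*(56 - 72*r)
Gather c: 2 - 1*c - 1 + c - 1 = 0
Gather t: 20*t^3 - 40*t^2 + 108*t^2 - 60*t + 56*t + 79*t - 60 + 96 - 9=20*t^3 + 68*t^2 + 75*t + 27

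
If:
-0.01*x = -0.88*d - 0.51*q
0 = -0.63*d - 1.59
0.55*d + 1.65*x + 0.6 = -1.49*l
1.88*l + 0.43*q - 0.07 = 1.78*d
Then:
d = -2.52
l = -3.36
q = 4.42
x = 3.52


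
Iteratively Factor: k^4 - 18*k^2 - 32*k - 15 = (k + 1)*(k^3 - k^2 - 17*k - 15) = (k - 5)*(k + 1)*(k^2 + 4*k + 3) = (k - 5)*(k + 1)*(k + 3)*(k + 1)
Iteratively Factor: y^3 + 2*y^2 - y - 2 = (y + 1)*(y^2 + y - 2) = (y + 1)*(y + 2)*(y - 1)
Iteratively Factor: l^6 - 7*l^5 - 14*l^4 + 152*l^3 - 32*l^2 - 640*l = (l + 4)*(l^5 - 11*l^4 + 30*l^3 + 32*l^2 - 160*l) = (l - 4)*(l + 4)*(l^4 - 7*l^3 + 2*l^2 + 40*l) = (l - 4)^2*(l + 4)*(l^3 - 3*l^2 - 10*l) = l*(l - 4)^2*(l + 4)*(l^2 - 3*l - 10) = l*(l - 4)^2*(l + 2)*(l + 4)*(l - 5)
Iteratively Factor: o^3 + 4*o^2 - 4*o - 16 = (o + 2)*(o^2 + 2*o - 8) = (o + 2)*(o + 4)*(o - 2)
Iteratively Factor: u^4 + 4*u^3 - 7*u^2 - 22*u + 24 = (u + 3)*(u^3 + u^2 - 10*u + 8) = (u - 2)*(u + 3)*(u^2 + 3*u - 4) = (u - 2)*(u - 1)*(u + 3)*(u + 4)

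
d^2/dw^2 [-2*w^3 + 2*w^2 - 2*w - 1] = 4 - 12*w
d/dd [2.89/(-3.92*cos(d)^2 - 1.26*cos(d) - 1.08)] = -(22.6576*cos(d) + 3.6414)*sin(d)/(3.92*cos(d)^2 + 1.26*cos(d) + 1.08)^2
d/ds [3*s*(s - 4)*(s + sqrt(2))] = 9*s^2 - 24*s + 6*sqrt(2)*s - 12*sqrt(2)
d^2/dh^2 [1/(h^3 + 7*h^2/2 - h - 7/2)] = 4*(-(6*h + 7)*(2*h^3 + 7*h^2 - 2*h - 7) + 4*(3*h^2 + 7*h - 1)^2)/(2*h^3 + 7*h^2 - 2*h - 7)^3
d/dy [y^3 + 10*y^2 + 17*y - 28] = 3*y^2 + 20*y + 17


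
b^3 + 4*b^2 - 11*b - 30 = (b - 3)*(b + 2)*(b + 5)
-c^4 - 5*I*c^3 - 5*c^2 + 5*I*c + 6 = (c - I)*(c + 6*I)*(-I*c - I)*(-I*c + I)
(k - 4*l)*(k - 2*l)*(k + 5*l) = k^3 - k^2*l - 22*k*l^2 + 40*l^3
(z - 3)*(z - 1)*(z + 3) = z^3 - z^2 - 9*z + 9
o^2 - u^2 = (o - u)*(o + u)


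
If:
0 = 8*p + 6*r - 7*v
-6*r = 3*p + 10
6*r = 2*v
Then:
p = -50/31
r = -80/93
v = -80/31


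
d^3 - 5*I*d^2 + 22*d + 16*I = (d - 8*I)*(d + I)*(d + 2*I)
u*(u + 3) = u^2 + 3*u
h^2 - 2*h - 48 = (h - 8)*(h + 6)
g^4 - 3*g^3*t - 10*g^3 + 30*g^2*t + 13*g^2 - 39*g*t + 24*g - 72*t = (g - 8)*(g - 3)*(g + 1)*(g - 3*t)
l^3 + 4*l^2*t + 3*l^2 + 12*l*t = l*(l + 3)*(l + 4*t)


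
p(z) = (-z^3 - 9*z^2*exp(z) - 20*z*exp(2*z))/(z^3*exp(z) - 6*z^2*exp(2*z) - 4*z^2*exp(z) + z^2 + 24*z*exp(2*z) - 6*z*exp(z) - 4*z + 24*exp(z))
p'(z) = (-z^3 - 9*z^2*exp(z) - 20*z*exp(2*z))*(-z^3*exp(z) + 12*z^2*exp(2*z) + z^2*exp(z) - 36*z*exp(2*z) + 14*z*exp(z) - 2*z - 24*exp(2*z) - 18*exp(z) + 4)/(z^3*exp(z) - 6*z^2*exp(2*z) - 4*z^2*exp(z) + z^2 + 24*z*exp(2*z) - 6*z*exp(z) - 4*z + 24*exp(z))^2 + (-9*z^2*exp(z) - 3*z^2 - 40*z*exp(2*z) - 18*z*exp(z) - 20*exp(2*z))/(z^3*exp(z) - 6*z^2*exp(2*z) - 4*z^2*exp(z) + z^2 + 24*z*exp(2*z) - 6*z*exp(z) - 4*z + 24*exp(z)) = (z*(z^2 + 9*z*exp(z) + 20*exp(2*z))*(z^3*exp(z) - 12*z^2*exp(2*z) - z^2*exp(z) + 36*z*exp(2*z) - 14*z*exp(z) + 2*z + 24*exp(2*z) + 18*exp(z) - 4) - (9*z^2*exp(z) + 3*z^2 + 40*z*exp(2*z) + 18*z*exp(z) + 20*exp(2*z))*(z^3*exp(z) - 6*z^2*exp(2*z) - 4*z^2*exp(z) + z^2 + 24*z*exp(2*z) - 6*z*exp(z) - 4*z + 24*exp(z)))/(z^3*exp(z) - 6*z^2*exp(2*z) - 4*z^2*exp(z) + z^2 + 24*z*exp(2*z) - 6*z*exp(z) - 4*z + 24*exp(z))^2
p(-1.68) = 0.11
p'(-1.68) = -0.51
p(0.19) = -0.18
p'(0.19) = -1.04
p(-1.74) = 0.14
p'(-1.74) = -0.57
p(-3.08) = 1.25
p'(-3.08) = -0.87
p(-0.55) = 0.18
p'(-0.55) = 0.17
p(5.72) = 1.96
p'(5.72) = -1.16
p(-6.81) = 4.31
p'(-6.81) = -0.85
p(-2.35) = 0.60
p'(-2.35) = -0.87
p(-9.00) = 6.24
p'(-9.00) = -0.90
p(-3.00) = 1.18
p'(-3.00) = -0.87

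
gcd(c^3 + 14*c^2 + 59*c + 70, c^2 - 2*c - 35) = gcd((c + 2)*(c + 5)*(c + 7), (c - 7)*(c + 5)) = c + 5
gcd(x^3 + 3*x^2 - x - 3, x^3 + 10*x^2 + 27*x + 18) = x^2 + 4*x + 3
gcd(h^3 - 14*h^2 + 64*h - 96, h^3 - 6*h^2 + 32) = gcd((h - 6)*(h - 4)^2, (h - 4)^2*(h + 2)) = h^2 - 8*h + 16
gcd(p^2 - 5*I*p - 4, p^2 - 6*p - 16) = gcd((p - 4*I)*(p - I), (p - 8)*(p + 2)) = 1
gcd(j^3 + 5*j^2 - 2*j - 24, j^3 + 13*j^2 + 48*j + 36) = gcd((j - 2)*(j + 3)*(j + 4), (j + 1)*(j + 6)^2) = 1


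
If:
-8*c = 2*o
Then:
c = -o/4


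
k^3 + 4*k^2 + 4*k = k*(k + 2)^2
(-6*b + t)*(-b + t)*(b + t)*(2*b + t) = 12*b^4 + 4*b^3*t - 13*b^2*t^2 - 4*b*t^3 + t^4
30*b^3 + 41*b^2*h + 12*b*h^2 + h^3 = (b + h)*(5*b + h)*(6*b + h)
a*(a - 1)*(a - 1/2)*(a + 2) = a^4 + a^3/2 - 5*a^2/2 + a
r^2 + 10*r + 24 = (r + 4)*(r + 6)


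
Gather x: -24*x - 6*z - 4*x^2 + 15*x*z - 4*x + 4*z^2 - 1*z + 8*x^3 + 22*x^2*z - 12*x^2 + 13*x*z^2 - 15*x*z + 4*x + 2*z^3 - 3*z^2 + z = 8*x^3 + x^2*(22*z - 16) + x*(13*z^2 - 24) + 2*z^3 + z^2 - 6*z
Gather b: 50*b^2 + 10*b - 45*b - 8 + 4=50*b^2 - 35*b - 4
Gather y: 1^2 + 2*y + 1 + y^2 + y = y^2 + 3*y + 2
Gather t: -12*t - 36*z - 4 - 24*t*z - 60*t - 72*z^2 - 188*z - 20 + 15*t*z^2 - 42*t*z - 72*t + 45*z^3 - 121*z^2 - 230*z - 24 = t*(15*z^2 - 66*z - 144) + 45*z^3 - 193*z^2 - 454*z - 48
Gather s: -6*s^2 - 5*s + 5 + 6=-6*s^2 - 5*s + 11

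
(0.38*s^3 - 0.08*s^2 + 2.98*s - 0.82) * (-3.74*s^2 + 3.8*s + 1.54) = -1.4212*s^5 + 1.7432*s^4 - 10.864*s^3 + 14.2676*s^2 + 1.4732*s - 1.2628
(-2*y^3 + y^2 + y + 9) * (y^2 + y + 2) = -2*y^5 - y^4 - 2*y^3 + 12*y^2 + 11*y + 18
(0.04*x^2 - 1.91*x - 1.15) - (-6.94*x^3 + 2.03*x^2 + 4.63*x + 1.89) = 6.94*x^3 - 1.99*x^2 - 6.54*x - 3.04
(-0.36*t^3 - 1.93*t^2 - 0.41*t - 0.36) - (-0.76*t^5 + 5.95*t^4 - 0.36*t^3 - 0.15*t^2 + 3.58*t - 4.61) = 0.76*t^5 - 5.95*t^4 - 1.78*t^2 - 3.99*t + 4.25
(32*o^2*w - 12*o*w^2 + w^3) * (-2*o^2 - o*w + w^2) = -64*o^4*w - 8*o^3*w^2 + 42*o^2*w^3 - 13*o*w^4 + w^5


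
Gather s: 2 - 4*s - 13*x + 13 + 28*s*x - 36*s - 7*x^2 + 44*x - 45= s*(28*x - 40) - 7*x^2 + 31*x - 30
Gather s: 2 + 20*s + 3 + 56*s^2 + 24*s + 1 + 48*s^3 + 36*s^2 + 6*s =48*s^3 + 92*s^2 + 50*s + 6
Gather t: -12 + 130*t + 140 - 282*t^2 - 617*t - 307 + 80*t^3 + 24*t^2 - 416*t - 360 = 80*t^3 - 258*t^2 - 903*t - 539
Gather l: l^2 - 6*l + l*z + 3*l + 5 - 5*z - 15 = l^2 + l*(z - 3) - 5*z - 10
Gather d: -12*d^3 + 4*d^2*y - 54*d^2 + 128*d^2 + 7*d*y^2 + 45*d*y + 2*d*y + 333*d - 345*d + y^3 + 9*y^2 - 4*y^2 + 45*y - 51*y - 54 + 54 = -12*d^3 + d^2*(4*y + 74) + d*(7*y^2 + 47*y - 12) + y^3 + 5*y^2 - 6*y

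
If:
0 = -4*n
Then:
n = 0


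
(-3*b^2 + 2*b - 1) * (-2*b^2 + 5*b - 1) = 6*b^4 - 19*b^3 + 15*b^2 - 7*b + 1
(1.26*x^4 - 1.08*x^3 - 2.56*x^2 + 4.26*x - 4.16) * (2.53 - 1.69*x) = -2.1294*x^5 + 5.013*x^4 + 1.594*x^3 - 13.6762*x^2 + 17.8082*x - 10.5248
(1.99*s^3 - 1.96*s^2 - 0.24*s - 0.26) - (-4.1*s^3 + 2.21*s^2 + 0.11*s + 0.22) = 6.09*s^3 - 4.17*s^2 - 0.35*s - 0.48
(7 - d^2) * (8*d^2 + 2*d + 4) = -8*d^4 - 2*d^3 + 52*d^2 + 14*d + 28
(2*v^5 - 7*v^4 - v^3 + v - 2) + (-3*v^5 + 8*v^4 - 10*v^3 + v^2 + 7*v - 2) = -v^5 + v^4 - 11*v^3 + v^2 + 8*v - 4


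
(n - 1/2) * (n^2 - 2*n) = n^3 - 5*n^2/2 + n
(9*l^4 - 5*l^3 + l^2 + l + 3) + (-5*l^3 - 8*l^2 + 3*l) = 9*l^4 - 10*l^3 - 7*l^2 + 4*l + 3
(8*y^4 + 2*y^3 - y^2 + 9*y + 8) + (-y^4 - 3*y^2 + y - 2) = 7*y^4 + 2*y^3 - 4*y^2 + 10*y + 6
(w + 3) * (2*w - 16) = 2*w^2 - 10*w - 48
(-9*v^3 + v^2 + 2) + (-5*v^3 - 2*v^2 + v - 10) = -14*v^3 - v^2 + v - 8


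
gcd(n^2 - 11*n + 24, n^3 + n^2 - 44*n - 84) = 1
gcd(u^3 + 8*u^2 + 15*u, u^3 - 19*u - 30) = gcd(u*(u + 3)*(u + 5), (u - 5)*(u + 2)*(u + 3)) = u + 3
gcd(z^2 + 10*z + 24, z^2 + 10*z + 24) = z^2 + 10*z + 24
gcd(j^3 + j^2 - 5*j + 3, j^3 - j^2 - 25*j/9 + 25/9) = j - 1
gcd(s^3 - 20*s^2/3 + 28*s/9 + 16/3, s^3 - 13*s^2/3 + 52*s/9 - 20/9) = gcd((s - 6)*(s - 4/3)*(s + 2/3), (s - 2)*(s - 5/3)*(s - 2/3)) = 1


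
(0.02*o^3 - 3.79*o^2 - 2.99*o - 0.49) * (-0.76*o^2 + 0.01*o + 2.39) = -0.0152*o^5 + 2.8806*o^4 + 2.2823*o^3 - 8.7156*o^2 - 7.151*o - 1.1711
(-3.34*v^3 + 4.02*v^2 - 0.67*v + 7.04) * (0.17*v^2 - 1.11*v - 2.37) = -0.5678*v^5 + 4.3908*v^4 + 3.3397*v^3 - 7.5869*v^2 - 6.2265*v - 16.6848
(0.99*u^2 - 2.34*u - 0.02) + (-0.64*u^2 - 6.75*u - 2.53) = 0.35*u^2 - 9.09*u - 2.55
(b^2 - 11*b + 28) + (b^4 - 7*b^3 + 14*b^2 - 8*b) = b^4 - 7*b^3 + 15*b^2 - 19*b + 28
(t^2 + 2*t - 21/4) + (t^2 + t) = 2*t^2 + 3*t - 21/4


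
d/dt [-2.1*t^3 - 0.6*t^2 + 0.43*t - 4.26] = -6.3*t^2 - 1.2*t + 0.43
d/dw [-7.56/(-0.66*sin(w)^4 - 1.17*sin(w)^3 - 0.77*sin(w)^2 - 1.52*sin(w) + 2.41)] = (-26.6112*sin(w) + 4.9896*sin(3*w) + 13.2678*cos(2*w) - 24.759)*cos(w)/(0.66*sin(w)^4 + 1.17*sin(w)^3 + 0.77*sin(w)^2 + 1.52*sin(w) - 2.41)^2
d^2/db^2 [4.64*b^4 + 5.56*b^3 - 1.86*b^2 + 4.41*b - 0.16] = 55.68*b^2 + 33.36*b - 3.72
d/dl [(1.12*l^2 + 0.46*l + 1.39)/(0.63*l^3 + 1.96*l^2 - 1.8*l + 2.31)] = (-0.7056*l^4 - 0.5796*l^3 - 5.5447*l^2 - 0.274399999999999*l + 3.5646)/(0.3969*l^6 + 2.4696*l^5 + 1.5736*l^4 - 4.1454*l^3 + 12.2952*l^2 - 8.316*l + 5.3361)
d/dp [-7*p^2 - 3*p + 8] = -14*p - 3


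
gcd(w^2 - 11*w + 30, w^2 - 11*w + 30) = w^2 - 11*w + 30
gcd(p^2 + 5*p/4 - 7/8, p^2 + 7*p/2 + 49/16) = p + 7/4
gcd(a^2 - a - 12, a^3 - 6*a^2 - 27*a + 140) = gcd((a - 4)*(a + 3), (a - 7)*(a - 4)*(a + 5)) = a - 4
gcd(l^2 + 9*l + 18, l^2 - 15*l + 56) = 1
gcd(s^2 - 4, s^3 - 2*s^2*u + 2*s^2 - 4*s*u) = s + 2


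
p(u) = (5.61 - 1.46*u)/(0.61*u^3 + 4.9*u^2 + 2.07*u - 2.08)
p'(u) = (5.61 - 1.46*u)*(-1.83*u^2 - 9.8*u - 2.07)/(0.61*u^3 + 4.9*u^2 + 2.07*u - 2.08)^2 - 1.46/(0.61*u^3 + 4.9*u^2 + 2.07*u - 2.08) = (1.7812*u^3 - 3.1123*u^2 - 54.978*u - 8.5759)/(0.3721*u^6 + 5.978*u^5 + 26.5354*u^4 + 17.7484*u^3 - 16.0991*u^2 - 8.6112*u + 4.3264)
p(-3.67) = 0.42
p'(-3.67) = 0.09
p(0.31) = -5.43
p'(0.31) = -28.71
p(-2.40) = 0.72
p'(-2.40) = 0.50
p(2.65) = 0.04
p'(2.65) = -0.06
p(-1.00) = 50.50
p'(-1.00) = 2117.79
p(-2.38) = 0.73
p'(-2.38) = 0.51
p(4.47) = -0.01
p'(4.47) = -0.01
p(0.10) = -3.00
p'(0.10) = -4.24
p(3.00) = 0.02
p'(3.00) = -0.04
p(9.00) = -0.01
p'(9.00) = 0.00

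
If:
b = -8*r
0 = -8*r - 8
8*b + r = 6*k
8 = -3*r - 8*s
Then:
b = 8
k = 21/2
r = -1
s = -5/8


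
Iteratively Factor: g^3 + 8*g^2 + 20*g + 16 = (g + 4)*(g^2 + 4*g + 4) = (g + 2)*(g + 4)*(g + 2)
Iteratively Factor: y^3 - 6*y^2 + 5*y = (y)*(y^2 - 6*y + 5) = y*(y - 5)*(y - 1)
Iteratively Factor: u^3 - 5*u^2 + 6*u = (u - 3)*(u^2 - 2*u) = (u - 3)*(u - 2)*(u)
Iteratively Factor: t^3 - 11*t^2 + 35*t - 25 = (t - 5)*(t^2 - 6*t + 5) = (t - 5)*(t - 1)*(t - 5)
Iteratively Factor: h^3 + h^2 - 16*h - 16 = (h - 4)*(h^2 + 5*h + 4) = (h - 4)*(h + 4)*(h + 1)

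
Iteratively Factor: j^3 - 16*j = (j)*(j^2 - 16) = j*(j - 4)*(j + 4)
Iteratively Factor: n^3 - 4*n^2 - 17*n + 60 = (n - 3)*(n^2 - n - 20) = (n - 3)*(n + 4)*(n - 5)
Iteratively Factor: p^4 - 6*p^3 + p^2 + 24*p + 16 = (p + 1)*(p^3 - 7*p^2 + 8*p + 16) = (p - 4)*(p + 1)*(p^2 - 3*p - 4) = (p - 4)^2*(p + 1)*(p + 1)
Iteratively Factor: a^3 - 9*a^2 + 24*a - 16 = (a - 4)*(a^2 - 5*a + 4) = (a - 4)^2*(a - 1)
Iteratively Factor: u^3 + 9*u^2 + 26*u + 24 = (u + 3)*(u^2 + 6*u + 8) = (u + 2)*(u + 3)*(u + 4)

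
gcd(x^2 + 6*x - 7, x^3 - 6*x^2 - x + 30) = 1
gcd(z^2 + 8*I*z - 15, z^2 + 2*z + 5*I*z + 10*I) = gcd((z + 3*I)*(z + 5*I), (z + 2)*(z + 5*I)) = z + 5*I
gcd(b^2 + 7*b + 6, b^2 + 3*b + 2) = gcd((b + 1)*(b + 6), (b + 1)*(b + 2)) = b + 1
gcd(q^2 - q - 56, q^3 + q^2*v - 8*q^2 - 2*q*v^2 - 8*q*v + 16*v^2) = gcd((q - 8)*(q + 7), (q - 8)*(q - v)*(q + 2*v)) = q - 8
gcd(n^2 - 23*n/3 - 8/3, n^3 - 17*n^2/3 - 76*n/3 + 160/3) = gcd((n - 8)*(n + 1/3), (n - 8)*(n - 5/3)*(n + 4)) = n - 8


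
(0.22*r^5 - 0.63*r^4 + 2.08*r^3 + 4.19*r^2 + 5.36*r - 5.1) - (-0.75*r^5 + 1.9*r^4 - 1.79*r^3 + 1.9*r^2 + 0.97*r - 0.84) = 0.97*r^5 - 2.53*r^4 + 3.87*r^3 + 2.29*r^2 + 4.39*r - 4.26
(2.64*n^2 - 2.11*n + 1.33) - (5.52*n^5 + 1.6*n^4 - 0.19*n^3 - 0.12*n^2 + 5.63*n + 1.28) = -5.52*n^5 - 1.6*n^4 + 0.19*n^3 + 2.76*n^2 - 7.74*n + 0.05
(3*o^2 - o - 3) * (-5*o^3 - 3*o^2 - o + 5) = -15*o^5 - 4*o^4 + 15*o^3 + 25*o^2 - 2*o - 15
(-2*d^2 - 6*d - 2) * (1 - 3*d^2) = 6*d^4 + 18*d^3 + 4*d^2 - 6*d - 2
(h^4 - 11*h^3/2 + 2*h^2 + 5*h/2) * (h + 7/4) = h^5 - 15*h^4/4 - 61*h^3/8 + 6*h^2 + 35*h/8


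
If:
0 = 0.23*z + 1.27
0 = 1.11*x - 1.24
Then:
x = 1.12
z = -5.52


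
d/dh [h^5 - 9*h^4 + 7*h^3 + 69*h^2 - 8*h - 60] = 5*h^4 - 36*h^3 + 21*h^2 + 138*h - 8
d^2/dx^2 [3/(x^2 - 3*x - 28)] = 6*(x^2 - 3*x - (2*x - 3)^2 - 28)/(-x^2 + 3*x + 28)^3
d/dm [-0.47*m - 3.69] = -0.470000000000000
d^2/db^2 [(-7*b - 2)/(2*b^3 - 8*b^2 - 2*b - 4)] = ((7*b + 2)*(-3*b^2 + 8*b + 1)^2 + (21*b^2 - 56*b + (3*b - 4)*(7*b + 2) - 7)*(-b^3 + 4*b^2 + b + 2))/(-b^3 + 4*b^2 + b + 2)^3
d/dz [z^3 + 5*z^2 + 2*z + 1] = 3*z^2 + 10*z + 2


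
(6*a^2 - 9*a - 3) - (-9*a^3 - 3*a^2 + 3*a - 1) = 9*a^3 + 9*a^2 - 12*a - 2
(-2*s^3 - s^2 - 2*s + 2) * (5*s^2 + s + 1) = -10*s^5 - 7*s^4 - 13*s^3 + 7*s^2 + 2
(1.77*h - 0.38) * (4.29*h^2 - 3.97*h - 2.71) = 7.5933*h^3 - 8.6571*h^2 - 3.2881*h + 1.0298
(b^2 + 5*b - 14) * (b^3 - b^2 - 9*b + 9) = b^5 + 4*b^4 - 28*b^3 - 22*b^2 + 171*b - 126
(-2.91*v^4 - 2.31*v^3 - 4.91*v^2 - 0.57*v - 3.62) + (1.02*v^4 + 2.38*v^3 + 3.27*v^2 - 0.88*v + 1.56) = -1.89*v^4 + 0.0699999999999998*v^3 - 1.64*v^2 - 1.45*v - 2.06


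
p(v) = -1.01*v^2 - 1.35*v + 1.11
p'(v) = -2.02*v - 1.35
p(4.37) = -24.08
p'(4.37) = -10.18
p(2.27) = -7.16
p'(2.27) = -5.94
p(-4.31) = -11.83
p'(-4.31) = 7.36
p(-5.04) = -17.74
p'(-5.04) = 8.83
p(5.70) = -39.40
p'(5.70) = -12.86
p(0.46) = 0.28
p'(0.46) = -2.28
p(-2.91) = -3.51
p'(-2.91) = 4.53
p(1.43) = -2.89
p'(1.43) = -4.24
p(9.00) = -92.85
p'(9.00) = -19.53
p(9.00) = -92.85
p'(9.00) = -19.53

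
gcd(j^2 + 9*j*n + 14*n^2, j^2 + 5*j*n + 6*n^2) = j + 2*n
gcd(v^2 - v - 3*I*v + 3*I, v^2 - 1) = v - 1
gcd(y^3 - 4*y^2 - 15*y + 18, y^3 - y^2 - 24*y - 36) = y^2 - 3*y - 18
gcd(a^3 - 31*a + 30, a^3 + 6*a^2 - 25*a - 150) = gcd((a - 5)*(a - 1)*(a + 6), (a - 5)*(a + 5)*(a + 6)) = a^2 + a - 30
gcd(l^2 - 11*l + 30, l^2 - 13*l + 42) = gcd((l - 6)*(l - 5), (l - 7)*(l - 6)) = l - 6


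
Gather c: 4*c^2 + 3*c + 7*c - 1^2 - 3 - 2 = 4*c^2 + 10*c - 6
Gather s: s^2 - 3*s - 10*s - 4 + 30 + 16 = s^2 - 13*s + 42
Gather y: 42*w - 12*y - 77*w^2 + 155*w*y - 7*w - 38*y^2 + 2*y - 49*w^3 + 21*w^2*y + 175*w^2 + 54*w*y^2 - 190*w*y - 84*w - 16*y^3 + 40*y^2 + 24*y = -49*w^3 + 98*w^2 - 49*w - 16*y^3 + y^2*(54*w + 2) + y*(21*w^2 - 35*w + 14)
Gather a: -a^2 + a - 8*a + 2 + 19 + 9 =-a^2 - 7*a + 30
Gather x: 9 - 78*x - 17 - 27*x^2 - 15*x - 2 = -27*x^2 - 93*x - 10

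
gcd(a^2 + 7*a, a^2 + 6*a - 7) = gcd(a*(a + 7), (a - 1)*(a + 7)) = a + 7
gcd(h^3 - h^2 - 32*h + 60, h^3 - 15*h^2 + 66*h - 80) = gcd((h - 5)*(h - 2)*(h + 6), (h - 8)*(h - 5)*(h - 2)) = h^2 - 7*h + 10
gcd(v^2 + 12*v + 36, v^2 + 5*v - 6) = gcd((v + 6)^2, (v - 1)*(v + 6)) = v + 6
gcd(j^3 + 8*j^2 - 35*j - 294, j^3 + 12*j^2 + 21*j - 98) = j^2 + 14*j + 49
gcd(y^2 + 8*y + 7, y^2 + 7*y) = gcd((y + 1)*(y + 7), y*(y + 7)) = y + 7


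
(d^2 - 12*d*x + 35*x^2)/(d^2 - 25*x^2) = (d - 7*x)/(d + 5*x)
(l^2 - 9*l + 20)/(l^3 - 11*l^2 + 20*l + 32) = (l - 5)/(l^2 - 7*l - 8)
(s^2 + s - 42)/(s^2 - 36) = (s + 7)/(s + 6)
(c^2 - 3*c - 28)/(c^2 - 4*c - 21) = (c + 4)/(c + 3)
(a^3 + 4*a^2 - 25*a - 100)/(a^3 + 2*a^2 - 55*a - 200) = (a^2 - a - 20)/(a^2 - 3*a - 40)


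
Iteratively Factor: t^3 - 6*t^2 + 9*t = (t)*(t^2 - 6*t + 9) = t*(t - 3)*(t - 3)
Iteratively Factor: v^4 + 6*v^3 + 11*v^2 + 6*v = (v + 3)*(v^3 + 3*v^2 + 2*v) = (v + 1)*(v + 3)*(v^2 + 2*v) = (v + 1)*(v + 2)*(v + 3)*(v)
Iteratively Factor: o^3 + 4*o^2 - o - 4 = (o + 1)*(o^2 + 3*o - 4) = (o + 1)*(o + 4)*(o - 1)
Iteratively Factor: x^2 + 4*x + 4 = (x + 2)*(x + 2)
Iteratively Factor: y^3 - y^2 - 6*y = (y - 3)*(y^2 + 2*y) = (y - 3)*(y + 2)*(y)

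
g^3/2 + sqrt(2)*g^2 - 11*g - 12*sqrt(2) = (g/2 + sqrt(2)/2)*(g - 3*sqrt(2))*(g + 4*sqrt(2))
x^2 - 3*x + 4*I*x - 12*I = (x - 3)*(x + 4*I)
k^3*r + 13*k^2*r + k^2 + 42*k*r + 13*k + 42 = (k + 6)*(k + 7)*(k*r + 1)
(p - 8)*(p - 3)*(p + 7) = p^3 - 4*p^2 - 53*p + 168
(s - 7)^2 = s^2 - 14*s + 49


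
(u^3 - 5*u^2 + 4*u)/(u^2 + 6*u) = (u^2 - 5*u + 4)/(u + 6)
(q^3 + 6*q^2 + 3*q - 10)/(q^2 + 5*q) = q + 1 - 2/q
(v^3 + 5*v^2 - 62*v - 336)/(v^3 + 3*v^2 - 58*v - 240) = (v + 7)/(v + 5)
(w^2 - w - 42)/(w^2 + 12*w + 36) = (w - 7)/(w + 6)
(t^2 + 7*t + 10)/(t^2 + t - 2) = (t + 5)/(t - 1)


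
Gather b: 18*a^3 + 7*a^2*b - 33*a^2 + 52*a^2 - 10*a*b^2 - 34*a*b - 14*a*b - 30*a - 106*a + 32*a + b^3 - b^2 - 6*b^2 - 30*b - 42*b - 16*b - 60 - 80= 18*a^3 + 19*a^2 - 104*a + b^3 + b^2*(-10*a - 7) + b*(7*a^2 - 48*a - 88) - 140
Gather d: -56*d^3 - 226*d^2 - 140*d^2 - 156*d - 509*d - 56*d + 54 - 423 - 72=-56*d^3 - 366*d^2 - 721*d - 441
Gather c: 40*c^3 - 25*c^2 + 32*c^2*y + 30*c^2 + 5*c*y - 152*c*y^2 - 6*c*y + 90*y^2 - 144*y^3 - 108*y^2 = 40*c^3 + c^2*(32*y + 5) + c*(-152*y^2 - y) - 144*y^3 - 18*y^2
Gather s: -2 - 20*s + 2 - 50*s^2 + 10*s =-50*s^2 - 10*s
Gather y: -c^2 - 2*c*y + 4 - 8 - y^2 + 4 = -c^2 - 2*c*y - y^2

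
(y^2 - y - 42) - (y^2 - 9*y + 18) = 8*y - 60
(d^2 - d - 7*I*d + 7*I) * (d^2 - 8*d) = d^4 - 9*d^3 - 7*I*d^3 + 8*d^2 + 63*I*d^2 - 56*I*d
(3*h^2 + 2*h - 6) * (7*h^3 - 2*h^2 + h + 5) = 21*h^5 + 8*h^4 - 43*h^3 + 29*h^2 + 4*h - 30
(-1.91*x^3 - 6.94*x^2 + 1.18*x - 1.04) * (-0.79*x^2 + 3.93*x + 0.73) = 1.5089*x^5 - 2.0237*x^4 - 29.6007*x^3 + 0.392799999999999*x^2 - 3.2258*x - 0.7592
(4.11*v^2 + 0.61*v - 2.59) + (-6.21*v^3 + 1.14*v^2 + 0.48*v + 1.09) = -6.21*v^3 + 5.25*v^2 + 1.09*v - 1.5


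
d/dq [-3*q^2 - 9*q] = -6*q - 9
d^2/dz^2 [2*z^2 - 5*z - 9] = 4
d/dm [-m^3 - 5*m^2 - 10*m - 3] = -3*m^2 - 10*m - 10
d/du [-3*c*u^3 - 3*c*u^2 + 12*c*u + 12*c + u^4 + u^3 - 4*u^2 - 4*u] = -9*c*u^2 - 6*c*u + 12*c + 4*u^3 + 3*u^2 - 8*u - 4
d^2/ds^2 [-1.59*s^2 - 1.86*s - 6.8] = -3.18000000000000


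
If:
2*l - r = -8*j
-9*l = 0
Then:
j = r/8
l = 0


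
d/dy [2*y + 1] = 2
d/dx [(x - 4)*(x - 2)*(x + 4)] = 3*x^2 - 4*x - 16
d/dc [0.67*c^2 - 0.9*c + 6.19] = 1.34*c - 0.9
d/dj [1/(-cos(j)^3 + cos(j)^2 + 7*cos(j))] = (-3*sin(j) + 7*sin(j)/cos(j)^2 + 2*tan(j))/(sin(j)^2 + cos(j) + 6)^2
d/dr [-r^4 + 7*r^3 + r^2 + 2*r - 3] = -4*r^3 + 21*r^2 + 2*r + 2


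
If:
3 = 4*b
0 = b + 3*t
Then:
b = 3/4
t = -1/4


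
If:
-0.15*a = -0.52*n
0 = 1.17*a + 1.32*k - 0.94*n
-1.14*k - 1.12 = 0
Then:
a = 1.44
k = -0.98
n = 0.42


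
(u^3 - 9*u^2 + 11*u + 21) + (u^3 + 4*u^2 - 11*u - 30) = 2*u^3 - 5*u^2 - 9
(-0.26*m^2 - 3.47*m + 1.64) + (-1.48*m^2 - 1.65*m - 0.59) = -1.74*m^2 - 5.12*m + 1.05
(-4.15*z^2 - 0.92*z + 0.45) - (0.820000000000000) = -4.15*z^2 - 0.92*z - 0.37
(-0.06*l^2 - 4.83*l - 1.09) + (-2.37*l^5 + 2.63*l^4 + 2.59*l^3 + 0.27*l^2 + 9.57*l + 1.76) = -2.37*l^5 + 2.63*l^4 + 2.59*l^3 + 0.21*l^2 + 4.74*l + 0.67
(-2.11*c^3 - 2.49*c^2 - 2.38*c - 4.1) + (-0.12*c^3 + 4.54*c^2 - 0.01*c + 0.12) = -2.23*c^3 + 2.05*c^2 - 2.39*c - 3.98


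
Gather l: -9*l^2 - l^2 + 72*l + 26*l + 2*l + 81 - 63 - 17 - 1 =-10*l^2 + 100*l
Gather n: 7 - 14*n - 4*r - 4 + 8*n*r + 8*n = n*(8*r - 6) - 4*r + 3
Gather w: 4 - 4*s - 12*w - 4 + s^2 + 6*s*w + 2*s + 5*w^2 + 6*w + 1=s^2 - 2*s + 5*w^2 + w*(6*s - 6) + 1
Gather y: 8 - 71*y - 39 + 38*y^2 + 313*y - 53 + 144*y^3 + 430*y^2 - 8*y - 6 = 144*y^3 + 468*y^2 + 234*y - 90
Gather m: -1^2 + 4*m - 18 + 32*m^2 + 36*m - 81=32*m^2 + 40*m - 100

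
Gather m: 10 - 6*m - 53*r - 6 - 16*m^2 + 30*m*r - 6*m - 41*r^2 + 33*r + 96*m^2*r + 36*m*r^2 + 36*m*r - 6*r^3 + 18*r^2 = m^2*(96*r - 16) + m*(36*r^2 + 66*r - 12) - 6*r^3 - 23*r^2 - 20*r + 4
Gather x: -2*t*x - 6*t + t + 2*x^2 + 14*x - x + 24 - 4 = -5*t + 2*x^2 + x*(13 - 2*t) + 20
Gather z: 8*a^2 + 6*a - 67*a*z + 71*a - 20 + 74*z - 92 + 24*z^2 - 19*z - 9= 8*a^2 + 77*a + 24*z^2 + z*(55 - 67*a) - 121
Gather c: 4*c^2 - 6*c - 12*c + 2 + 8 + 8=4*c^2 - 18*c + 18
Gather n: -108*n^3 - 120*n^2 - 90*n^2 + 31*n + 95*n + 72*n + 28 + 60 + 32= -108*n^3 - 210*n^2 + 198*n + 120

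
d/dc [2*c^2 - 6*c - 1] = 4*c - 6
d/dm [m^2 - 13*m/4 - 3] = 2*m - 13/4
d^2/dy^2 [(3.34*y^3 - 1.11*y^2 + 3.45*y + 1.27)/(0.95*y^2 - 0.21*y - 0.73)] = (3.5527136788005e-15*y^5 - 3.5527136788005e-15*y^4 + 10.711528*y^3 + 5.330472*y^2 + 23.514576*y - 0.367304)/(0.857375*y^6 - 0.568575*y^5 - 1.85079*y^4 + 0.864549*y^3 + 1.422186*y^2 - 0.335727*y - 0.389017)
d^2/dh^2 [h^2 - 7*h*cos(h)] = 7*h*cos(h) + 14*sin(h) + 2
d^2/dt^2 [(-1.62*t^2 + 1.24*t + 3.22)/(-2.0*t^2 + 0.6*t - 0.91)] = (-7.105427357601e-15*t^4 - 6.032*t^3 - 94.9704*t^2 + 36.7248*t + 10.731364)/(8.0*t^6 - 7.2*t^5 + 13.08*t^4 - 6.768*t^3 + 5.9514*t^2 - 1.49058*t + 0.753571)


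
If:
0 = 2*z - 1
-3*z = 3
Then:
No Solution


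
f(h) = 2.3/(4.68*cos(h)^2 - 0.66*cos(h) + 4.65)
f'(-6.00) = 0.08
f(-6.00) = 0.28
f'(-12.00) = 0.16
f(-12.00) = 0.31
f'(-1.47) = -0.03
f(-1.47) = 0.50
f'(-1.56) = 0.06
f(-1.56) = 0.50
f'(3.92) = 0.21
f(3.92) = 0.31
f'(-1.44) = -0.06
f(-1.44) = 0.50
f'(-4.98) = 0.17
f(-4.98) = 0.48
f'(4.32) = 0.29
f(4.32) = 0.41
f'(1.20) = 0.23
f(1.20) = 0.46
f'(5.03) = -0.21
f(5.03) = 0.47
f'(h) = 2.3*(9.36*sin(h)*cos(h) - 0.66*sin(h))/(4.68*cos(h)^2 - 0.66*cos(h) + 4.65)^2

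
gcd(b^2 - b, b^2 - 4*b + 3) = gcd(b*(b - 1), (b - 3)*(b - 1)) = b - 1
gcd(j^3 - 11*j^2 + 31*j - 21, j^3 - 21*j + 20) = j - 1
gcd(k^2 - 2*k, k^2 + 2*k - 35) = 1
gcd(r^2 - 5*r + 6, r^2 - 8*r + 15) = r - 3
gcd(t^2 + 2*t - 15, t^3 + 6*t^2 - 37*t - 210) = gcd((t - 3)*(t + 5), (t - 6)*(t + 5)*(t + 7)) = t + 5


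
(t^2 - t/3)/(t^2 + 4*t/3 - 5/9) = 3*t/(3*t + 5)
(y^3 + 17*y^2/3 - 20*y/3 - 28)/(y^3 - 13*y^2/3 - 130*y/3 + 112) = (y + 2)/(y - 8)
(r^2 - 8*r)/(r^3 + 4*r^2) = (r - 8)/(r*(r + 4))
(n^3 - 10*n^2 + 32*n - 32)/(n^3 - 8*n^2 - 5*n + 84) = (n^2 - 6*n + 8)/(n^2 - 4*n - 21)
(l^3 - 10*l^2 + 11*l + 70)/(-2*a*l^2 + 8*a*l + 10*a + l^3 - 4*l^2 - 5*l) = (-l^2 + 5*l + 14)/(2*a*l + 2*a - l^2 - l)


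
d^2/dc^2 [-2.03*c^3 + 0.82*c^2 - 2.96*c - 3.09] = 1.64 - 12.18*c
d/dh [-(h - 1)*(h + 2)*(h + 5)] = -3*h^2 - 12*h - 3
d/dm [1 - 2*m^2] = -4*m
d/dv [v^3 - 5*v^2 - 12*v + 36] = 3*v^2 - 10*v - 12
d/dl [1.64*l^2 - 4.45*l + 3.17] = 3.28*l - 4.45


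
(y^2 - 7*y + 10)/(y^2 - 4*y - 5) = (y - 2)/(y + 1)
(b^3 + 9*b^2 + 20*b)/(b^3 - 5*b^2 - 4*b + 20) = b*(b^2 + 9*b + 20)/(b^3 - 5*b^2 - 4*b + 20)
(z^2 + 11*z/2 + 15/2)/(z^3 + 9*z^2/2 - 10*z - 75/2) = (z + 3)/(z^2 + 2*z - 15)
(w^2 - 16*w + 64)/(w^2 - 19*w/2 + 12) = 2*(w - 8)/(2*w - 3)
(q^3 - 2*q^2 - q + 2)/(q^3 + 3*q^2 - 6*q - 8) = (q - 1)/(q + 4)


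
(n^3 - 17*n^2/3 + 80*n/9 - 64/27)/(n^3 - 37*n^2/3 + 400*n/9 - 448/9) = (n - 1/3)/(n - 7)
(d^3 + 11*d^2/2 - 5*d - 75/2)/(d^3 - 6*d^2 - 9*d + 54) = (2*d^2 + 5*d - 25)/(2*(d^2 - 9*d + 18))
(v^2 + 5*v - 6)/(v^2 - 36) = (v - 1)/(v - 6)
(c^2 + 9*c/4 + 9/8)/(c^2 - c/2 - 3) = (c + 3/4)/(c - 2)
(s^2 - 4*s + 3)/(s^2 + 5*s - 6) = (s - 3)/(s + 6)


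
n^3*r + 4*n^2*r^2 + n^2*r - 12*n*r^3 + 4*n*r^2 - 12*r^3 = (n - 2*r)*(n + 6*r)*(n*r + r)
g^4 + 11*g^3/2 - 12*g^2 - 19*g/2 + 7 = (g - 2)*(g - 1/2)*(g + 1)*(g + 7)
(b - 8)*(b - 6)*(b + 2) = b^3 - 12*b^2 + 20*b + 96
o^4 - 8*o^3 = o^3*(o - 8)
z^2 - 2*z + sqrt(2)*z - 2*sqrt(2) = (z - 2)*(z + sqrt(2))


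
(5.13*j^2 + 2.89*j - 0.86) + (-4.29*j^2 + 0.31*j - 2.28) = 0.84*j^2 + 3.2*j - 3.14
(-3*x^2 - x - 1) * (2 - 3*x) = 9*x^3 - 3*x^2 + x - 2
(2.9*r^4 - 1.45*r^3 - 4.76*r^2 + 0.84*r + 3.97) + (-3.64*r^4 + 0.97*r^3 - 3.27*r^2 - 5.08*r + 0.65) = -0.74*r^4 - 0.48*r^3 - 8.03*r^2 - 4.24*r + 4.62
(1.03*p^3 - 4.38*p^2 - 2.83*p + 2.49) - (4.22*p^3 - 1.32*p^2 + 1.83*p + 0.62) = -3.19*p^3 - 3.06*p^2 - 4.66*p + 1.87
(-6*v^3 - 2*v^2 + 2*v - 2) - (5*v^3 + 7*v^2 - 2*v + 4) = -11*v^3 - 9*v^2 + 4*v - 6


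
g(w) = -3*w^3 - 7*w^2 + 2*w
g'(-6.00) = -238.00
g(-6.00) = 384.00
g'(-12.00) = -1126.00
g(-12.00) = 4152.00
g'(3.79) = -180.34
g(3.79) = -256.29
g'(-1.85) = -2.90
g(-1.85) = -8.66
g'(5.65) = -364.40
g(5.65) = -753.24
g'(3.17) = -132.82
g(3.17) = -159.57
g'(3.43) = -151.90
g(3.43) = -196.56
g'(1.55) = -41.32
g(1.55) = -24.89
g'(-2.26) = -12.33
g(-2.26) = -5.64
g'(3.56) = -161.90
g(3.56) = -216.95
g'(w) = -9*w^2 - 14*w + 2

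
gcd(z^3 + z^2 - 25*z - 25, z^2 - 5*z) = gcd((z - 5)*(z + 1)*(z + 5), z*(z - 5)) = z - 5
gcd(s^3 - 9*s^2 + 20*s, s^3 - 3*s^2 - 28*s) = s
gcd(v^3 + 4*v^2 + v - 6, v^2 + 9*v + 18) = v + 3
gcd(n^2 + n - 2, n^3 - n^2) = n - 1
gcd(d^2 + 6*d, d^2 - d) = d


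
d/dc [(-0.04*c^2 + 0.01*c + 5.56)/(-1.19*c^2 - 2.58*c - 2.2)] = (0.1151*c^2 + 13.4088*c + 14.3228)/(1.4161*c^4 + 6.1404*c^3 + 11.8924*c^2 + 11.352*c + 4.84)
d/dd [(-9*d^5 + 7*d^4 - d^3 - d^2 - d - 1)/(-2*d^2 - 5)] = (54*d^6 - 28*d^5 + 227*d^4 - 140*d^3 + 13*d^2 + 6*d + 5)/(4*d^4 + 20*d^2 + 25)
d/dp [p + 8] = 1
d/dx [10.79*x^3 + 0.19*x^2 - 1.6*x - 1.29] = 32.37*x^2 + 0.38*x - 1.6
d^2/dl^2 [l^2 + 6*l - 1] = 2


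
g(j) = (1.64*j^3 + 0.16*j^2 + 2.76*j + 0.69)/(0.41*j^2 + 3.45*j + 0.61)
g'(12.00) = 3.31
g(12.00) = 28.61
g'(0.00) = -1.87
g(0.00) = 1.13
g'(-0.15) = -60.37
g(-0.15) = 2.69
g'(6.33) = 2.68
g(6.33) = 11.33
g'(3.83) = 2.07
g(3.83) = 5.33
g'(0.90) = 0.59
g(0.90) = 1.11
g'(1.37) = 0.93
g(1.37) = 1.47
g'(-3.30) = -7.54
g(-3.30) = 10.40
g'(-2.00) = -3.24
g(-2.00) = 3.72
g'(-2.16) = -3.62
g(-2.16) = 4.27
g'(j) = (-0.82*j - 3.45)*(1.64*j^3 + 0.16*j^2 + 2.76*j + 0.69)/(0.41*j^2 + 3.45*j + 0.61)^2 + (4.92*j^2 + 0.32*j + 2.76)/(0.41*j^2 + 3.45*j + 0.61) = (0.6724*j^4 + 11.316*j^3 + 2.4216*j^2 - 0.3706*j - 0.6969)/(0.1681*j^4 + 2.829*j^3 + 12.4027*j^2 + 4.209*j + 0.3721)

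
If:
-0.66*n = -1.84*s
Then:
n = 2.78787878787879*s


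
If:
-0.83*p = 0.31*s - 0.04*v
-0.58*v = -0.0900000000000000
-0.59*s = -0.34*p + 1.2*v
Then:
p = 0.10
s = -0.26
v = 0.16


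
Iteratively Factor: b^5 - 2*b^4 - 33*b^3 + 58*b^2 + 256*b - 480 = (b + 4)*(b^4 - 6*b^3 - 9*b^2 + 94*b - 120) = (b - 2)*(b + 4)*(b^3 - 4*b^2 - 17*b + 60) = (b - 2)*(b + 4)^2*(b^2 - 8*b + 15) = (b - 3)*(b - 2)*(b + 4)^2*(b - 5)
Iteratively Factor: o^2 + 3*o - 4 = (o + 4)*(o - 1)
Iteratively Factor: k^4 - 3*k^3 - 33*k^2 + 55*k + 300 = (k - 5)*(k^3 + 2*k^2 - 23*k - 60) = (k - 5)*(k + 3)*(k^2 - k - 20) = (k - 5)^2*(k + 3)*(k + 4)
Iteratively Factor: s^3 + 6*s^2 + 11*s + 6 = (s + 3)*(s^2 + 3*s + 2) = (s + 1)*(s + 3)*(s + 2)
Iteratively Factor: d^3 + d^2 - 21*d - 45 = (d + 3)*(d^2 - 2*d - 15) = (d - 5)*(d + 3)*(d + 3)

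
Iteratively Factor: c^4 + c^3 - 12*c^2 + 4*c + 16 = (c - 2)*(c^3 + 3*c^2 - 6*c - 8) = (c - 2)*(c + 1)*(c^2 + 2*c - 8) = (c - 2)*(c + 1)*(c + 4)*(c - 2)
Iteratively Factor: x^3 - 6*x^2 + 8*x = (x)*(x^2 - 6*x + 8) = x*(x - 4)*(x - 2)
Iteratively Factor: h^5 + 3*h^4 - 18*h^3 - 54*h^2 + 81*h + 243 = (h - 3)*(h^4 + 6*h^3 - 54*h - 81) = (h - 3)*(h + 3)*(h^3 + 3*h^2 - 9*h - 27) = (h - 3)*(h + 3)^2*(h^2 - 9) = (h - 3)^2*(h + 3)^2*(h + 3)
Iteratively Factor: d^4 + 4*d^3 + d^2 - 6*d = (d + 3)*(d^3 + d^2 - 2*d) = d*(d + 3)*(d^2 + d - 2) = d*(d + 2)*(d + 3)*(d - 1)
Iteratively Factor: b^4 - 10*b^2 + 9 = (b - 1)*(b^3 + b^2 - 9*b - 9) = (b - 1)*(b + 3)*(b^2 - 2*b - 3) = (b - 3)*(b - 1)*(b + 3)*(b + 1)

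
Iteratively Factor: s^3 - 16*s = (s + 4)*(s^2 - 4*s) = s*(s + 4)*(s - 4)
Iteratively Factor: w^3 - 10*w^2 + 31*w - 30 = (w - 2)*(w^2 - 8*w + 15) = (w - 3)*(w - 2)*(w - 5)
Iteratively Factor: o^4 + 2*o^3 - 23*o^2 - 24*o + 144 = (o - 3)*(o^3 + 5*o^2 - 8*o - 48) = (o - 3)*(o + 4)*(o^2 + o - 12) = (o - 3)^2*(o + 4)*(o + 4)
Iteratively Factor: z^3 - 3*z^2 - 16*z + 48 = (z - 4)*(z^2 + z - 12) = (z - 4)*(z + 4)*(z - 3)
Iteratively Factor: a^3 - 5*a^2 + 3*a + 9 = (a + 1)*(a^2 - 6*a + 9) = (a - 3)*(a + 1)*(a - 3)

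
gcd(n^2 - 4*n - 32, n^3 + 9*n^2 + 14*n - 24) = n + 4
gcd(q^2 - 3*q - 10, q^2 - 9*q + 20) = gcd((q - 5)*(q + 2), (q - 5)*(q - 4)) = q - 5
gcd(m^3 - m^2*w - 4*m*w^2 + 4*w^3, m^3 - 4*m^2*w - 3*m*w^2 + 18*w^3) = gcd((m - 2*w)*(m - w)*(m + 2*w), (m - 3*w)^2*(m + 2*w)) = m + 2*w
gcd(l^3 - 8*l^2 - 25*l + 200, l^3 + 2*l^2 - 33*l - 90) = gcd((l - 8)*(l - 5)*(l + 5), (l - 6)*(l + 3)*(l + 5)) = l + 5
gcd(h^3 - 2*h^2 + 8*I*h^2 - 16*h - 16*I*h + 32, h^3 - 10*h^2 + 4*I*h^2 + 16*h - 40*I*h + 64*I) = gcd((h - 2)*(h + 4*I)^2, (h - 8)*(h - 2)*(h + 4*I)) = h^2 + h*(-2 + 4*I) - 8*I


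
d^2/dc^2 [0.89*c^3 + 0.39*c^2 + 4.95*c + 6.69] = 5.34*c + 0.78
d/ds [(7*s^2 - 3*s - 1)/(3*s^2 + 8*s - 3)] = (65*s^2 - 36*s + 17)/(9*s^4 + 48*s^3 + 46*s^2 - 48*s + 9)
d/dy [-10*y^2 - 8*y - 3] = -20*y - 8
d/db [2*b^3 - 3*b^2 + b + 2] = 6*b^2 - 6*b + 1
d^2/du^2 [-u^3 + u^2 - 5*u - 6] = 2 - 6*u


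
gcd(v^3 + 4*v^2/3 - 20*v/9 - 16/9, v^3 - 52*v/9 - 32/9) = v^2 + 8*v/3 + 4/3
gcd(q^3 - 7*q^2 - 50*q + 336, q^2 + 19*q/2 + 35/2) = q + 7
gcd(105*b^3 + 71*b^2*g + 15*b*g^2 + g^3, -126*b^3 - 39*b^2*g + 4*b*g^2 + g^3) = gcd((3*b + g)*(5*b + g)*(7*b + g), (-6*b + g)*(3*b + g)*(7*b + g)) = 21*b^2 + 10*b*g + g^2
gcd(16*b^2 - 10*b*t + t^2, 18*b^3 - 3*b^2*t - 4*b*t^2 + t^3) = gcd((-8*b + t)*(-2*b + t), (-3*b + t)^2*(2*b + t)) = 1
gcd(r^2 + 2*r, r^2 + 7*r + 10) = r + 2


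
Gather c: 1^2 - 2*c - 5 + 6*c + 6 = 4*c + 2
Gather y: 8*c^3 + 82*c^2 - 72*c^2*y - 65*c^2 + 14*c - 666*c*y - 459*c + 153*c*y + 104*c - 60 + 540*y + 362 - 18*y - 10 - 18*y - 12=8*c^3 + 17*c^2 - 341*c + y*(-72*c^2 - 513*c + 504) + 280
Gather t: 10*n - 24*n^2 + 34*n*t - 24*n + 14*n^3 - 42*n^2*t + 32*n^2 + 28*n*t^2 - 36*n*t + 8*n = 14*n^3 + 8*n^2 + 28*n*t^2 - 6*n + t*(-42*n^2 - 2*n)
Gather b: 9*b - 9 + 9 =9*b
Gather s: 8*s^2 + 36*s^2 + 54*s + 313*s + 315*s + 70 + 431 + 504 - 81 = 44*s^2 + 682*s + 924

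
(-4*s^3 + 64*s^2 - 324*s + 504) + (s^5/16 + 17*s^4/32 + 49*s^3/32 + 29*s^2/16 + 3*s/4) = s^5/16 + 17*s^4/32 - 79*s^3/32 + 1053*s^2/16 - 1293*s/4 + 504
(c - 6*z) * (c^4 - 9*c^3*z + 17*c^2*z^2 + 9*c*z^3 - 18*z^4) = c^5 - 15*c^4*z + 71*c^3*z^2 - 93*c^2*z^3 - 72*c*z^4 + 108*z^5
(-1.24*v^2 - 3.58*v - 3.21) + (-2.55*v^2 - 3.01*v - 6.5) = -3.79*v^2 - 6.59*v - 9.71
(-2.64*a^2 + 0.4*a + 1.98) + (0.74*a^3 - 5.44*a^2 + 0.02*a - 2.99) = 0.74*a^3 - 8.08*a^2 + 0.42*a - 1.01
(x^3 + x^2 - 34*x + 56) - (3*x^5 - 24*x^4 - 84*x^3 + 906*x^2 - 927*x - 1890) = -3*x^5 + 24*x^4 + 85*x^3 - 905*x^2 + 893*x + 1946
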